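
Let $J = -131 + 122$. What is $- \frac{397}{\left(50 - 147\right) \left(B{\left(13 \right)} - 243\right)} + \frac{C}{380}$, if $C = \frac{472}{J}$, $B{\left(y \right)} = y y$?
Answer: $- \frac{1186439}{6137190} \approx -0.19332$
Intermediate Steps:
$J = -9$
$B{\left(y \right)} = y^{2}$
$C = - \frac{472}{9}$ ($C = \frac{472}{-9} = 472 \left(- \frac{1}{9}\right) = - \frac{472}{9} \approx -52.444$)
$- \frac{397}{\left(50 - 147\right) \left(B{\left(13 \right)} - 243\right)} + \frac{C}{380} = - \frac{397}{\left(50 - 147\right) \left(13^{2} - 243\right)} - \frac{472}{9 \cdot 380} = - \frac{397}{\left(-97\right) \left(169 - 243\right)} - \frac{118}{855} = - \frac{397}{\left(-97\right) \left(-74\right)} - \frac{118}{855} = - \frac{397}{7178} - \frac{118}{855} = - \frac{1186439}{6137190}$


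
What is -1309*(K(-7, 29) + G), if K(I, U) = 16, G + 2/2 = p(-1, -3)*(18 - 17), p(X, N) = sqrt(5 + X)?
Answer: -22253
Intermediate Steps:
G = 1 (G = -1 + sqrt(5 - 1)*(18 - 17) = -1 + sqrt(4)*1 = -1 + 2*1 = -1 + 2 = 1)
-1309*(K(-7, 29) + G) = -1309*(16 + 1) = -1309*17 = -22253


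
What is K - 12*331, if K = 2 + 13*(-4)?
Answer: -4022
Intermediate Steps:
K = -50 (K = 2 - 52 = -50)
K - 12*331 = -50 - 12*331 = -50 - 1*3972 = -50 - 3972 = -4022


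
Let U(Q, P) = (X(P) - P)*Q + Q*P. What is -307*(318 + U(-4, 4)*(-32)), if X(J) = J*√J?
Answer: -411994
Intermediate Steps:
X(J) = J^(3/2)
U(Q, P) = P*Q + Q*(P^(3/2) - P) (U(Q, P) = (P^(3/2) - P)*Q + Q*P = Q*(P^(3/2) - P) + P*Q = P*Q + Q*(P^(3/2) - P))
-307*(318 + U(-4, 4)*(-32)) = -307*(318 - 4*4^(3/2)*(-32)) = -307*(318 - 4*8*(-32)) = -307*(318 - 32*(-32)) = -307*(318 + 1024) = -307*1342 = -411994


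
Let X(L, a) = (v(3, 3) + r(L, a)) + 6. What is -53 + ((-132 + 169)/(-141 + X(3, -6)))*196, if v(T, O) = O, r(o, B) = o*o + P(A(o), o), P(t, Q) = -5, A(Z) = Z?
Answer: -3509/32 ≈ -109.66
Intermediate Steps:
r(o, B) = -5 + o**2 (r(o, B) = o*o - 5 = o**2 - 5 = -5 + o**2)
X(L, a) = 4 + L**2 (X(L, a) = (3 + (-5 + L**2)) + 6 = (-2 + L**2) + 6 = 4 + L**2)
-53 + ((-132 + 169)/(-141 + X(3, -6)))*196 = -53 + ((-132 + 169)/(-141 + (4 + 3**2)))*196 = -53 + (37/(-141 + (4 + 9)))*196 = -53 + (37/(-141 + 13))*196 = -53 + (37/(-128))*196 = -53 + (37*(-1/128))*196 = -53 - 37/128*196 = -53 - 1813/32 = -3509/32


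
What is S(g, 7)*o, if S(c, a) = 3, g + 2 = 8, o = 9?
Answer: 27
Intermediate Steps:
g = 6 (g = -2 + 8 = 6)
S(g, 7)*o = 3*9 = 27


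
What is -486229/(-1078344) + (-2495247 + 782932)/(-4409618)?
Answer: 1995274378441/2377542556296 ≈ 0.83922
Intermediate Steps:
-486229/(-1078344) + (-2495247 + 782932)/(-4409618) = -486229*(-1/1078344) - 1712315*(-1/4409618) = 486229/1078344 + 1712315/4409618 = 1995274378441/2377542556296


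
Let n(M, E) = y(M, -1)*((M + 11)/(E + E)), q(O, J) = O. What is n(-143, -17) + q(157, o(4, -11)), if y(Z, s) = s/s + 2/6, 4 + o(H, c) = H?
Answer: 2757/17 ≈ 162.18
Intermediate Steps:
o(H, c) = -4 + H
y(Z, s) = 4/3 (y(Z, s) = 1 + 2*(⅙) = 1 + ⅓ = 4/3)
n(M, E) = 2*(11 + M)/(3*E) (n(M, E) = 4*((M + 11)/(E + E))/3 = 4*((11 + M)/((2*E)))/3 = 4*((11 + M)*(1/(2*E)))/3 = 4*((11 + M)/(2*E))/3 = 2*(11 + M)/(3*E))
n(-143, -17) + q(157, o(4, -11)) = (⅔)*(11 - 143)/(-17) + 157 = (⅔)*(-1/17)*(-132) + 157 = 88/17 + 157 = 2757/17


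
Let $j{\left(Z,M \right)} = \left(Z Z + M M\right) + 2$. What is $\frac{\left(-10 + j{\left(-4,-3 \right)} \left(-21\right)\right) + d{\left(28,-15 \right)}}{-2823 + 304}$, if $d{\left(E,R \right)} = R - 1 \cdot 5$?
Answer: $\frac{597}{2519} \approx 0.237$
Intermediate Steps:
$d{\left(E,R \right)} = -5 + R$ ($d{\left(E,R \right)} = R - 5 = -5 + R$)
$j{\left(Z,M \right)} = 2 + M^{2} + Z^{2}$ ($j{\left(Z,M \right)} = \left(Z^{2} + M^{2}\right) + 2 = \left(M^{2} + Z^{2}\right) + 2 = 2 + M^{2} + Z^{2}$)
$\frac{\left(-10 + j{\left(-4,-3 \right)} \left(-21\right)\right) + d{\left(28,-15 \right)}}{-2823 + 304} = \frac{\left(-10 + \left(2 + \left(-3\right)^{2} + \left(-4\right)^{2}\right) \left(-21\right)\right) - 20}{-2823 + 304} = \frac{\left(-10 + \left(2 + 9 + 16\right) \left(-21\right)\right) - 20}{-2519} = \left(\left(-10 + 27 \left(-21\right)\right) - 20\right) \left(- \frac{1}{2519}\right) = \left(\left(-10 - 567\right) - 20\right) \left(- \frac{1}{2519}\right) = \left(-577 - 20\right) \left(- \frac{1}{2519}\right) = \left(-597\right) \left(- \frac{1}{2519}\right) = \frac{597}{2519}$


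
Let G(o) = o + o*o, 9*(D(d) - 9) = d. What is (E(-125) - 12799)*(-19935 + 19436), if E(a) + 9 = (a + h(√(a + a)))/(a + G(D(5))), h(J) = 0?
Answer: 2497945597/391 ≈ 6.3886e+6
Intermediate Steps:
D(d) = 9 + d/9
G(o) = o + o²
E(a) = -9 + a/(8170/81 + a) (E(a) = -9 + (a + 0)/(a + (9 + (⅑)*5)*(1 + (9 + (⅑)*5))) = -9 + a/(a + (9 + 5/9)*(1 + (9 + 5/9))) = -9 + a/(a + 86*(1 + 86/9)/9) = -9 + a/(a + (86/9)*(95/9)) = -9 + a/(a + 8170/81) = -9 + a/(8170/81 + a))
(E(-125) - 12799)*(-19935 + 19436) = (18*(-4085 - 36*(-125))/(8170 + 81*(-125)) - 12799)*(-19935 + 19436) = (18*(-4085 + 4500)/(8170 - 10125) - 12799)*(-499) = (18*415/(-1955) - 12799)*(-499) = (18*(-1/1955)*415 - 12799)*(-499) = (-1494/391 - 12799)*(-499) = -5005903/391*(-499) = 2497945597/391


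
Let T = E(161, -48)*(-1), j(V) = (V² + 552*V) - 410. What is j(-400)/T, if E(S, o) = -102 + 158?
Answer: 30605/28 ≈ 1093.0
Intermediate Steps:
E(S, o) = 56
j(V) = -410 + V² + 552*V
T = -56 (T = 56*(-1) = -56)
j(-400)/T = (-410 + (-400)² + 552*(-400))/(-56) = (-410 + 160000 - 220800)*(-1/56) = -61210*(-1/56) = 30605/28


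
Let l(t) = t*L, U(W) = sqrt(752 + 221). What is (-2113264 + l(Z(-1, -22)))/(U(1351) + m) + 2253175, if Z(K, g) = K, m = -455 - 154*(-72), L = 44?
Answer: 3032391128504/1345949 + 176109*sqrt(973)/9421643 ≈ 2.2530e+6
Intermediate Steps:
U(W) = sqrt(973)
m = 10633 (m = -455 + 11088 = 10633)
l(t) = 44*t (l(t) = t*44 = 44*t)
(-2113264 + l(Z(-1, -22)))/(U(1351) + m) + 2253175 = (-2113264 + 44*(-1))/(sqrt(973) + 10633) + 2253175 = (-2113264 - 44)/(10633 + sqrt(973)) + 2253175 = -2113308/(10633 + sqrt(973)) + 2253175 = 2253175 - 2113308/(10633 + sqrt(973))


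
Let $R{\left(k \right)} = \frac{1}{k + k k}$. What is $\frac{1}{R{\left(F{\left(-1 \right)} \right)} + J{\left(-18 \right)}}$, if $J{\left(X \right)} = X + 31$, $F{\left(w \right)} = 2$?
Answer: $\frac{6}{79} \approx 0.075949$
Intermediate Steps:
$J{\left(X \right)} = 31 + X$
$R{\left(k \right)} = \frac{1}{k + k^{2}}$
$\frac{1}{R{\left(F{\left(-1 \right)} \right)} + J{\left(-18 \right)}} = \frac{1}{\frac{1}{2 \left(1 + 2\right)} + \left(31 - 18\right)} = \frac{1}{\frac{1}{2 \cdot 3} + 13} = \frac{1}{\frac{1}{2} \cdot \frac{1}{3} + 13} = \frac{1}{\frac{1}{6} + 13} = \frac{1}{\frac{79}{6}} = \frac{6}{79}$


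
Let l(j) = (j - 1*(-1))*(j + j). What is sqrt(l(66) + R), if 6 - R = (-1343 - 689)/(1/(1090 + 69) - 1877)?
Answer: sqrt(10469481379155626)/1087721 ≈ 94.069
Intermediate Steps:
l(j) = 2*j*(1 + j) (l(j) = (j + 1)*(2*j) = (1 + j)*(2*j) = 2*j*(1 + j))
R = 5348782/1087721 (R = 6 - (-1343 - 689)/(1/(1090 + 69) - 1877) = 6 - (-2032)/(1/1159 - 1877) = 6 - (-2032)/(-2175442/1159) = 6 - (-2032)*(-1159)/2175442 = 6 - 1*1177544/1087721 = 6 - 1177544/1087721 = 5348782/1087721 ≈ 4.9174)
sqrt(l(66) + R) = sqrt(2*66*(1 + 66) + 5348782/1087721) = sqrt(2*66*67 + 5348782/1087721) = sqrt(8844 + 5348782/1087721) = sqrt(9625153306/1087721) = sqrt(10469481379155626)/1087721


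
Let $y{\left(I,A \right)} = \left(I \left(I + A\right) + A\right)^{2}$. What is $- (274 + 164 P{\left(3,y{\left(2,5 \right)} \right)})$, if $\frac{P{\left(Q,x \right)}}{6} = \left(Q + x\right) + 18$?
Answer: $-376162$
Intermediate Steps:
$y{\left(I,A \right)} = \left(A + I \left(A + I\right)\right)^{2}$ ($y{\left(I,A \right)} = \left(I \left(A + I\right) + A\right)^{2} = \left(A + I \left(A + I\right)\right)^{2}$)
$P{\left(Q,x \right)} = 108 + 6 Q + 6 x$ ($P{\left(Q,x \right)} = 6 \left(\left(Q + x\right) + 18\right) = 6 \left(18 + Q + x\right) = 108 + 6 Q + 6 x$)
$- (274 + 164 P{\left(3,y{\left(2,5 \right)} \right)}) = - (274 + 164 \left(108 + 6 \cdot 3 + 6 \left(5 + 2^{2} + 5 \cdot 2\right)^{2}\right)) = - (274 + 164 \left(108 + 18 + 6 \left(5 + 4 + 10\right)^{2}\right)) = - (274 + 164 \left(108 + 18 + 6 \cdot 19^{2}\right)) = - (274 + 164 \left(108 + 18 + 6 \cdot 361\right)) = - (274 + 164 \left(108 + 18 + 2166\right)) = - (274 + 164 \cdot 2292) = - (274 + 375888) = \left(-1\right) 376162 = -376162$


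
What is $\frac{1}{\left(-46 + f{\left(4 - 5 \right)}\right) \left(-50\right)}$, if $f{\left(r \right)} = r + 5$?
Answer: $\frac{1}{2100} \approx 0.00047619$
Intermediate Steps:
$f{\left(r \right)} = 5 + r$
$\frac{1}{\left(-46 + f{\left(4 - 5 \right)}\right) \left(-50\right)} = \frac{1}{\left(-46 + \left(5 + \left(4 - 5\right)\right)\right) \left(-50\right)} = \frac{1}{\left(-46 + \left(5 - 1\right)\right) \left(-50\right)} = \frac{1}{\left(-46 + 4\right) \left(-50\right)} = \frac{1}{\left(-42\right) \left(-50\right)} = \frac{1}{2100}$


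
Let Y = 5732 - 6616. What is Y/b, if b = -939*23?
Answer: 884/21597 ≈ 0.040932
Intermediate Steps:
b = -21597
Y = -884
Y/b = -884/(-21597) = -884*(-1/21597) = 884/21597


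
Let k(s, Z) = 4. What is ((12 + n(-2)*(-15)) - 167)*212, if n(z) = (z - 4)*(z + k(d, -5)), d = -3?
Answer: 5300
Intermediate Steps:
n(z) = (-4 + z)*(4 + z) (n(z) = (z - 4)*(z + 4) = (-4 + z)*(4 + z))
((12 + n(-2)*(-15)) - 167)*212 = ((12 + (-16 + (-2)**2)*(-15)) - 167)*212 = ((12 + (-16 + 4)*(-15)) - 167)*212 = ((12 - 12*(-15)) - 167)*212 = ((12 + 180) - 167)*212 = (192 - 167)*212 = 25*212 = 5300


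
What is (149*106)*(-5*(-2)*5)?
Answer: 789700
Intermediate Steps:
(149*106)*(-5*(-2)*5) = 15794*(10*5) = 15794*50 = 789700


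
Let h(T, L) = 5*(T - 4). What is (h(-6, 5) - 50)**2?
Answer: 10000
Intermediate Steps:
h(T, L) = -20 + 5*T (h(T, L) = 5*(-4 + T) = -20 + 5*T)
(h(-6, 5) - 50)**2 = ((-20 + 5*(-6)) - 50)**2 = ((-20 - 30) - 50)**2 = (-50 - 50)**2 = (-100)**2 = 10000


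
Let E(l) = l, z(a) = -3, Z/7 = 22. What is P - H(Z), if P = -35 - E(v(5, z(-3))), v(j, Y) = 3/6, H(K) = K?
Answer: -379/2 ≈ -189.50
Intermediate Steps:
Z = 154 (Z = 7*22 = 154)
v(j, Y) = ½ (v(j, Y) = 3*(⅙) = ½)
P = -71/2 (P = -35 - 1*½ = -35 - ½ = -71/2 ≈ -35.500)
P - H(Z) = -71/2 - 1*154 = -71/2 - 154 = -379/2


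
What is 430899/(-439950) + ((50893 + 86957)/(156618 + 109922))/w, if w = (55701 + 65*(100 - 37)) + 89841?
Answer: -6819849627551/6963124610675 ≈ -0.97942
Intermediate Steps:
w = 149637 (w = (55701 + 65*63) + 89841 = (55701 + 4095) + 89841 = 59796 + 89841 = 149637)
430899/(-439950) + ((50893 + 86957)/(156618 + 109922))/w = 430899/(-439950) + ((50893 + 86957)/(156618 + 109922))/149637 = 430899*(-1/439950) + (137850/266540)*(1/149637) = -20519/20950 + (137850*(1/266540))*(1/149637) = -20519/20950 + (13785/26654)*(1/149637) = -20519/20950 + 4595/1329474866 = -6819849627551/6963124610675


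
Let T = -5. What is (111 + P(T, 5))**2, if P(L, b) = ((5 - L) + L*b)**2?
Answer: 112896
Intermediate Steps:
P(L, b) = (5 - L + L*b)**2
(111 + P(T, 5))**2 = (111 + (5 - 1*(-5) - 5*5)**2)**2 = (111 + (5 + 5 - 25)**2)**2 = (111 + (-15)**2)**2 = (111 + 225)**2 = 336**2 = 112896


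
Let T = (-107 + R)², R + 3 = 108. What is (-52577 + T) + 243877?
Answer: 191304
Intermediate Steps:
R = 105 (R = -3 + 108 = 105)
T = 4 (T = (-107 + 105)² = (-2)² = 4)
(-52577 + T) + 243877 = (-52577 + 4) + 243877 = -52573 + 243877 = 191304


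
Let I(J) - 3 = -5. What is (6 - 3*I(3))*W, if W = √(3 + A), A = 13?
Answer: 48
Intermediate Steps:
I(J) = -2 (I(J) = 3 - 5 = -2)
W = 4 (W = √(3 + 13) = √16 = 4)
(6 - 3*I(3))*W = (6 - 3*(-2))*4 = (6 + 6)*4 = 12*4 = 48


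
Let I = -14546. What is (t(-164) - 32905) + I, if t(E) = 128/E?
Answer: -1945523/41 ≈ -47452.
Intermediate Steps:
(t(-164) - 32905) + I = (128/(-164) - 32905) - 14546 = (128*(-1/164) - 32905) - 14546 = (-32/41 - 32905) - 14546 = -1349137/41 - 14546 = -1945523/41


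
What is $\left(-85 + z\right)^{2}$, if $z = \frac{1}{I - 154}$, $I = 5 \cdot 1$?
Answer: $\frac{160427556}{22201} \approx 7226.1$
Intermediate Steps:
$I = 5$
$z = - \frac{1}{149}$ ($z = \frac{1}{5 - 154} = \frac{1}{-149} = - \frac{1}{149} \approx -0.0067114$)
$\left(-85 + z\right)^{2} = \left(-85 - \frac{1}{149}\right)^{2} = \left(- \frac{12666}{149}\right)^{2} = \frac{160427556}{22201}$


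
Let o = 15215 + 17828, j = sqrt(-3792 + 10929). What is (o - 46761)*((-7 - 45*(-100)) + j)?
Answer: -61634974 - 41154*sqrt(793) ≈ -6.2794e+7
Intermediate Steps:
j = 3*sqrt(793) (j = sqrt(7137) = 3*sqrt(793) ≈ 84.481)
o = 33043
(o - 46761)*((-7 - 45*(-100)) + j) = (33043 - 46761)*((-7 - 45*(-100)) + 3*sqrt(793)) = -13718*((-7 + 4500) + 3*sqrt(793)) = -13718*(4493 + 3*sqrt(793)) = -61634974 - 41154*sqrt(793)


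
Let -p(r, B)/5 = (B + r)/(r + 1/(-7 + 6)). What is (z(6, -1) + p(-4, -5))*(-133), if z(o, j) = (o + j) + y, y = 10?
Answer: -798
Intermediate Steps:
z(o, j) = 10 + j + o (z(o, j) = (o + j) + 10 = (j + o) + 10 = 10 + j + o)
p(r, B) = -5*(B + r)/(-1 + r) (p(r, B) = -5*(B + r)/(r + 1/(-7 + 6)) = -5*(B + r)/(r + 1/(-1)) = -5*(B + r)/(r - 1) = -5*(B + r)/(-1 + r))
(z(6, -1) + p(-4, -5))*(-133) = ((10 - 1 + 6) + 5*(-1*(-5) - 1*(-4))/(-1 - 4))*(-133) = (15 + 5*(5 + 4)/(-5))*(-133) = (15 + 5*(-⅕)*9)*(-133) = (15 - 9)*(-133) = 6*(-133) = -798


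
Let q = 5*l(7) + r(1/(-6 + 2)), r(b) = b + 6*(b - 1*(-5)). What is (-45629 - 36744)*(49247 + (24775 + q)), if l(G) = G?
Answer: -24410497193/4 ≈ -6.1026e+9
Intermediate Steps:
r(b) = 30 + 7*b (r(b) = b + 6*(b + 5) = b + 6*(5 + b) = b + (30 + 6*b) = 30 + 7*b)
q = 253/4 (q = 5*7 + (30 + 7/(-6 + 2)) = 35 + (30 + 7/(-4)) = 35 + (30 + 7*(-¼)) = 35 + (30 - 7/4) = 35 + 113/4 = 253/4 ≈ 63.250)
(-45629 - 36744)*(49247 + (24775 + q)) = (-45629 - 36744)*(49247 + (24775 + 253/4)) = -82373*(49247 + 99353/4) = -82373*296341/4 = -24410497193/4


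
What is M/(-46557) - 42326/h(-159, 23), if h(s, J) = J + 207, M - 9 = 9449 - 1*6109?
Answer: -985670926/5354055 ≈ -184.10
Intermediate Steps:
M = 3349 (M = 9 + (9449 - 1*6109) = 9 + (9449 - 6109) = 9 + 3340 = 3349)
h(s, J) = 207 + J
M/(-46557) - 42326/h(-159, 23) = 3349/(-46557) - 42326/(207 + 23) = 3349*(-1/46557) - 42326/230 = -3349/46557 - 42326*1/230 = -3349/46557 - 21163/115 = -985670926/5354055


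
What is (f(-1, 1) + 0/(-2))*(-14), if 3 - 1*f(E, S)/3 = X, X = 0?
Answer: -126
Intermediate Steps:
f(E, S) = 9 (f(E, S) = 9 - 3*0 = 9 + 0 = 9)
(f(-1, 1) + 0/(-2))*(-14) = (9 + 0/(-2))*(-14) = (9 + 0*(-1/2))*(-14) = (9 + 0)*(-14) = 9*(-14) = -126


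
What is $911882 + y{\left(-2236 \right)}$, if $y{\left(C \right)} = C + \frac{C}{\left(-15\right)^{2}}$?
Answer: $\frac{204668114}{225} \approx 9.0964 \cdot 10^{5}$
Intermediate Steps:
$y{\left(C \right)} = \frac{226 C}{225}$ ($y{\left(C \right)} = C + \frac{C}{225} = \frac{226 C}{225}$)
$911882 + y{\left(-2236 \right)} = 911882 + \frac{226}{225} \left(-2236\right) = 911882 - \frac{505336}{225} = \frac{204668114}{225}$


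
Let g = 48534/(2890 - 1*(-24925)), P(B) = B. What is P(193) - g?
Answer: 5319761/27815 ≈ 191.26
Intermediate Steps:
g = 48534/27815 (g = 48534/(2890 + 24925) = 48534/27815 ≈ 1.7449)
P(193) - g = 193 - 1*48534/27815 = 193 - 48534/27815 = 5319761/27815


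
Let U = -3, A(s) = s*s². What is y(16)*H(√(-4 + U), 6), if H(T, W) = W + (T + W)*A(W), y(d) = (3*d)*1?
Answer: 62496 + 10368*I*√7 ≈ 62496.0 + 27431.0*I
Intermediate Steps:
A(s) = s³
y(d) = 3*d
H(T, W) = W + W³*(T + W) (H(T, W) = W + (T + W)*W³ = W + W³*(T + W))
y(16)*H(√(-4 + U), 6) = (3*16)*(6 + 6⁴ + √(-4 - 3)*6³) = 48*(6 + 1296 + √(-7)*216) = 48*(6 + 1296 + (I*√7)*216) = 48*(6 + 1296 + 216*I*√7) = 48*(1302 + 216*I*√7) = 62496 + 10368*I*√7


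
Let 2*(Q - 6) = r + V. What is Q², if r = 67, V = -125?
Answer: 529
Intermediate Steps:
Q = -23 (Q = 6 + (67 - 125)/2 = 6 + (½)*(-58) = 6 - 29 = -23)
Q² = (-23)² = 529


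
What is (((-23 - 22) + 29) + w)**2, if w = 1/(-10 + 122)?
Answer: 3207681/12544 ≈ 255.71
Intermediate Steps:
w = 1/112 ≈ 0.0089286
(((-23 - 22) + 29) + w)**2 = (((-23 - 22) + 29) + 1/112)**2 = ((-45 + 29) + 1/112)**2 = (-16 + 1/112)**2 = (-1791/112)**2 = 3207681/12544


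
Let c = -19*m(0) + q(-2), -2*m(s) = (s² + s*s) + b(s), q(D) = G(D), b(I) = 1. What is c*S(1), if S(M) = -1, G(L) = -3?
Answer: -13/2 ≈ -6.5000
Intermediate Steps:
q(D) = -3
m(s) = -½ - s² (m(s) = -((s² + s*s) + 1)/2 = -((s² + s²) + 1)/2 = -(2*s² + 1)/2 = -(1 + 2*s²)/2 = -½ - s²)
c = 13/2 (c = -19*(-½ - 1*0²) - 3 = -19*(-½ - 1*0) - 3 = -19*(-½ + 0) - 3 = -19*(-½) - 3 = 19/2 - 3 = 13/2 ≈ 6.5000)
c*S(1) = (13/2)*(-1) = -13/2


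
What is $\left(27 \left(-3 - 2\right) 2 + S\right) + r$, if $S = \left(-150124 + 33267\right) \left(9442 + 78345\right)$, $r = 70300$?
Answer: $-10258455429$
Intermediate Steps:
$S = -10258525459$ ($S = \left(-116857\right) 87787 = -10258525459$)
$\left(27 \left(-3 - 2\right) 2 + S\right) + r = \left(27 \left(-3 - 2\right) 2 - 10258525459\right) + 70300 = \left(27 \left(-5\right) 2 - 10258525459\right) + 70300 = \left(\left(-135\right) 2 - 10258525459\right) + 70300 = \left(-270 - 10258525459\right) + 70300 = -10258525729 + 70300 = -10258455429$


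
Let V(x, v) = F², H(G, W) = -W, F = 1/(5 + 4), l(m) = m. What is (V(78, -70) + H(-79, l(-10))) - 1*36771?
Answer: -2977640/81 ≈ -36761.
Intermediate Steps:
F = ⅑ (F = 1/9 = ⅑ ≈ 0.11111)
V(x, v) = 1/81 (V(x, v) = (⅑)² = 1/81)
(V(78, -70) + H(-79, l(-10))) - 1*36771 = (1/81 - 1*(-10)) - 1*36771 = (1/81 + 10) - 36771 = 811/81 - 36771 = -2977640/81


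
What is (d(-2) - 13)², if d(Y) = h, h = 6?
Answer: 49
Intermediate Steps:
d(Y) = 6
(d(-2) - 13)² = (6 - 13)² = (-7)² = 49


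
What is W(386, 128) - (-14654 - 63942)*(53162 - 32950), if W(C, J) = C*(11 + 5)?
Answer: 1588588528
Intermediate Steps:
W(C, J) = 16*C (W(C, J) = C*16 = 16*C)
W(386, 128) - (-14654 - 63942)*(53162 - 32950) = 16*386 - (-14654 - 63942)*(53162 - 32950) = 6176 - (-78596)*20212 = 6176 - 1*(-1588582352) = 6176 + 1588582352 = 1588588528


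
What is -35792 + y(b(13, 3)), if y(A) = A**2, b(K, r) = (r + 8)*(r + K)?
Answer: -4816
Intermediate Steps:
b(K, r) = (8 + r)*(K + r)
-35792 + y(b(13, 3)) = -35792 + (3**2 + 8*13 + 8*3 + 13*3)**2 = -35792 + (9 + 104 + 24 + 39)**2 = -35792 + 176**2 = -35792 + 30976 = -4816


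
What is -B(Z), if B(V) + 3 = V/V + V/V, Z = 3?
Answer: 1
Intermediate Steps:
B(V) = -1 (B(V) = -3 + (V/V + V/V) = -3 + (1 + 1) = -3 + 2 = -1)
-B(Z) = -1*(-1) = 1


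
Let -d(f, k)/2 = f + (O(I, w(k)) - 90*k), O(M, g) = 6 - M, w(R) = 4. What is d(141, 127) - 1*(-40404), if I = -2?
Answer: 62966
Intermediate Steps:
d(f, k) = -16 - 2*f + 180*k (d(f, k) = -2*(f + ((6 - 1*(-2)) - 90*k)) = -2*(f + ((6 + 2) - 90*k)) = -2*(f + (8 - 90*k)) = -2*(8 + f - 90*k) = -16 - 2*f + 180*k)
d(141, 127) - 1*(-40404) = (-16 - 2*141 + 180*127) - 1*(-40404) = (-16 - 282 + 22860) + 40404 = 22562 + 40404 = 62966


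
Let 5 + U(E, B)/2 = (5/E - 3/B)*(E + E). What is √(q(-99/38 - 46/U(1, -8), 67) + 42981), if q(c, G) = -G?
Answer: √42914 ≈ 207.16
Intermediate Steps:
U(E, B) = -10 + 4*E*(-3/B + 5/E) (U(E, B) = -10 + 2*((5/E - 3/B)*(E + E)) = -10 + 2*((-3/B + 5/E)*(2*E)) = -10 + 2*(2*E*(-3/B + 5/E)) = -10 + 4*E*(-3/B + 5/E))
√(q(-99/38 - 46/U(1, -8), 67) + 42981) = √(-1*67 + 42981) = √(-67 + 42981) = √42914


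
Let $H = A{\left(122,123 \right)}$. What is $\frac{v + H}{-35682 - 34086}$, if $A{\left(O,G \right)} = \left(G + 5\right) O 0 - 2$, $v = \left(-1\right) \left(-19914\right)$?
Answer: $- \frac{131}{459} \approx -0.2854$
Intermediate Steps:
$v = 19914$
$A{\left(O,G \right)} = -2$ ($A{\left(O,G \right)} = \left(5 + G\right) O 0 - 2 = O \left(5 + G\right) 0 - 2 = 0 - 2 = -2$)
$H = -2$
$\frac{v + H}{-35682 - 34086} = \frac{19914 - 2}{-35682 - 34086} = \frac{19912}{-69768} = 19912 \left(- \frac{1}{69768}\right) = - \frac{131}{459}$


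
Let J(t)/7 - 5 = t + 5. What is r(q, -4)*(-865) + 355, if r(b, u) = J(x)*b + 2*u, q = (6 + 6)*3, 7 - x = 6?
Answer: -2390505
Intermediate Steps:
x = 1 (x = 7 - 1*6 = 7 - 6 = 1)
q = 36 (q = 12*3 = 36)
J(t) = 70 + 7*t (J(t) = 35 + 7*(t + 5) = 35 + 7*(5 + t) = 35 + (35 + 7*t) = 70 + 7*t)
r(b, u) = 2*u + 77*b (r(b, u) = (70 + 7*1)*b + 2*u = (70 + 7)*b + 2*u = 77*b + 2*u = 2*u + 77*b)
r(q, -4)*(-865) + 355 = (2*(-4) + 77*36)*(-865) + 355 = (-8 + 2772)*(-865) + 355 = 2764*(-865) + 355 = -2390860 + 355 = -2390505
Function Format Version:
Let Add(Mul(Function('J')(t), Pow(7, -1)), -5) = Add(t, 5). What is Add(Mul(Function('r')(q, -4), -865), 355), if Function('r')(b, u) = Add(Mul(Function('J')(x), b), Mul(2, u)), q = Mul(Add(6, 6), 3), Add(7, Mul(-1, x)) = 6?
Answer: -2390505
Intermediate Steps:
x = 1 (x = Add(7, Mul(-1, 6)) = Add(7, -6) = 1)
q = 36 (q = Mul(12, 3) = 36)
Function('J')(t) = Add(70, Mul(7, t)) (Function('J')(t) = Add(35, Mul(7, Add(t, 5))) = Add(35, Mul(7, Add(5, t))) = Add(35, Add(35, Mul(7, t))) = Add(70, Mul(7, t)))
Function('r')(b, u) = Add(Mul(2, u), Mul(77, b)) (Function('r')(b, u) = Add(Mul(Add(70, Mul(7, 1)), b), Mul(2, u)) = Add(Mul(Add(70, 7), b), Mul(2, u)) = Add(Mul(77, b), Mul(2, u)) = Add(Mul(2, u), Mul(77, b)))
Add(Mul(Function('r')(q, -4), -865), 355) = Add(Mul(Add(Mul(2, -4), Mul(77, 36)), -865), 355) = Add(Mul(Add(-8, 2772), -865), 355) = Add(Mul(2764, -865), 355) = Add(-2390860, 355) = -2390505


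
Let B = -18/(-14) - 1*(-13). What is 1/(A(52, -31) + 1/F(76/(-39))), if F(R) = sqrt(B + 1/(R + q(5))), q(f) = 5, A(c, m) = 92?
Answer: 159988/14718777 - sqrt(206941)/14718777 ≈ 0.010839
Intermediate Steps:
B = 100/7 (B = -18*(-1/14) + 13 = 9/7 + 13 = 100/7 ≈ 14.286)
F(R) = sqrt(100/7 + 1/(5 + R)) (F(R) = sqrt(100/7 + 1/(R + 5)) = sqrt(100/7 + 1/(5 + R)))
1/(A(52, -31) + 1/F(76/(-39))) = 1/(92 + 1/(sqrt(7)*sqrt((507 + 100*(76/(-39)))/(5 + 76/(-39)))/7)) = 1/(92 + 1/(sqrt(7)*sqrt((507 + 100*(76*(-1/39)))/(5 + 76*(-1/39)))/7)) = 1/(92 + 1/(sqrt(7)*sqrt((507 + 100*(-76/39))/(5 - 76/39))/7)) = 1/(92 + 1/(sqrt(7)*sqrt((507 - 7600/39)/(119/39))/7)) = 1/(92 + 1/(sqrt(7)*sqrt((39/119)*(12173/39))/7)) = 1/(92 + 1/(sqrt(7)*sqrt(1739/17)/7)) = 1/(92 + 1/(sqrt(7)*(sqrt(29563)/17)/7)) = 1/(92 + 1/(sqrt(206941)/119)) = 1/(92 + sqrt(206941)/1739)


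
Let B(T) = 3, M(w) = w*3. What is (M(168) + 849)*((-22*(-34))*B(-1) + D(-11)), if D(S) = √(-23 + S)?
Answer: 3036132 + 1353*I*√34 ≈ 3.0361e+6 + 7889.3*I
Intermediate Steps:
M(w) = 3*w
(M(168) + 849)*((-22*(-34))*B(-1) + D(-11)) = (3*168 + 849)*(-22*(-34)*3 + √(-23 - 11)) = (504 + 849)*(748*3 + √(-34)) = 1353*(2244 + I*√34) = 3036132 + 1353*I*√34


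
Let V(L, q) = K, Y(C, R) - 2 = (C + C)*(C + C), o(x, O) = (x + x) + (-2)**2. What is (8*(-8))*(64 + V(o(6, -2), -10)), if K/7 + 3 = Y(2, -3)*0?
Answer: -2752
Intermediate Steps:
o(x, O) = 4 + 2*x (o(x, O) = 2*x + 4 = 4 + 2*x)
Y(C, R) = 2 + 4*C**2 (Y(C, R) = 2 + (C + C)*(C + C) = 2 + (2*C)*(2*C) = 2 + 4*C**2)
K = -21 (K = -21 + 7*((2 + 4*2**2)*0) = -21 + 7*((2 + 4*4)*0) = -21 + 7*((2 + 16)*0) = -21 + 7*(18*0) = -21 + 7*0 = -21 + 0 = -21)
V(L, q) = -21
(8*(-8))*(64 + V(o(6, -2), -10)) = (8*(-8))*(64 - 21) = -64*43 = -2752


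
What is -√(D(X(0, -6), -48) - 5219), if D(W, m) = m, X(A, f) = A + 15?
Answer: -I*√5267 ≈ -72.574*I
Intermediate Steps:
X(A, f) = 15 + A
-√(D(X(0, -6), -48) - 5219) = -√(-48 - 5219) = -√(-5267) = -I*√5267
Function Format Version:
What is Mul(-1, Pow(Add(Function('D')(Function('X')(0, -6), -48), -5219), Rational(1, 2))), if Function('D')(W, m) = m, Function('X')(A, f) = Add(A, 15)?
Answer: Mul(-1, I, Pow(5267, Rational(1, 2))) ≈ Mul(-72.574, I)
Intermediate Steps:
Function('X')(A, f) = Add(15, A)
Mul(-1, Pow(Add(Function('D')(Function('X')(0, -6), -48), -5219), Rational(1, 2))) = Mul(-1, Pow(Add(-48, -5219), Rational(1, 2))) = Mul(-1, Pow(-5267, Rational(1, 2))) = Mul(-1, Mul(I, Pow(5267, Rational(1, 2)))) = Mul(-1, I, Pow(5267, Rational(1, 2)))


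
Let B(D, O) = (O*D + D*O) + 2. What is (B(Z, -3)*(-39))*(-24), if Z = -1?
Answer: 7488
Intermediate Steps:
B(D, O) = 2 + 2*D*O (B(D, O) = (D*O + D*O) + 2 = 2*D*O + 2 = 2 + 2*D*O)
(B(Z, -3)*(-39))*(-24) = ((2 + 2*(-1)*(-3))*(-39))*(-24) = ((2 + 6)*(-39))*(-24) = (8*(-39))*(-24) = -312*(-24) = 7488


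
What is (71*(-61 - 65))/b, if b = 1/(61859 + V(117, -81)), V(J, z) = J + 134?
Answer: -555636060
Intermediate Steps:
V(J, z) = 134 + J
b = 1/62110 (b = 1/(61859 + (134 + 117)) = 1/(61859 + 251) = 1/62110 ≈ 1.6100e-5)
(71*(-61 - 65))/b = (71*(-61 - 65))/(1/62110) = (71*(-126))*62110 = -8946*62110 = -555636060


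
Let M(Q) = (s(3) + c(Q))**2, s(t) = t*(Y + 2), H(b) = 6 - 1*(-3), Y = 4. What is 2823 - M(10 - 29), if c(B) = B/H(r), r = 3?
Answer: 208214/81 ≈ 2570.5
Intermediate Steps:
H(b) = 9 (H(b) = 6 + 3 = 9)
c(B) = B/9
s(t) = 6*t (s(t) = t*(4 + 2) = t*6 = 6*t)
M(Q) = (18 + Q/9)**2 (M(Q) = (6*3 + Q/9)**2 = (18 + Q/9)**2)
2823 - M(10 - 29) = 2823 - (162 + (10 - 29))**2/81 = 2823 - (162 - 19)**2/81 = 2823 - 143**2/81 = 2823 - 20449/81 = 208214/81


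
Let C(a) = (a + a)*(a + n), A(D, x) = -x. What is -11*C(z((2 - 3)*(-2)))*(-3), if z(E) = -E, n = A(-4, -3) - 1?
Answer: 0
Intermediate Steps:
n = 2 (n = -1*(-3) - 1 = 3 - 1 = 2)
C(a) = 2*a*(2 + a) (C(a) = (a + a)*(a + 2) = (2*a)*(2 + a) = 2*a*(2 + a))
-11*C(z((2 - 3)*(-2)))*(-3) = -22*(-(2 - 3)*(-2))*(2 - (2 - 3)*(-2))*(-3) = -22*(-(-1)*(-2))*(2 - (-1)*(-2))*(-3) = -22*(-1*2)*(2 - 1*2)*(-3) = -22*(-2)*(2 - 2)*(-3) = -22*(-2)*0*(-3) = -11*0*(-3) = 0*(-3) = 0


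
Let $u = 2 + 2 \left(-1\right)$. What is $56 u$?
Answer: $0$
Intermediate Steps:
$u = 0$ ($u = 2 - 2 = 0$)
$56 u = 56 \cdot 0 = 0$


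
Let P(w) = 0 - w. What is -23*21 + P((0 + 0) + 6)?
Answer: -489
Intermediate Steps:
P(w) = -w
-23*21 + P((0 + 0) + 6) = -23*21 - ((0 + 0) + 6) = -483 - (0 + 6) = -483 - 1*6 = -483 - 6 = -489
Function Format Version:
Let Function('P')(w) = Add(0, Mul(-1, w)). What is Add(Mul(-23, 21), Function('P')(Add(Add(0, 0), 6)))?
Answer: -489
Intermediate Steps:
Function('P')(w) = Mul(-1, w)
Add(Mul(-23, 21), Function('P')(Add(Add(0, 0), 6))) = Add(Mul(-23, 21), Mul(-1, Add(Add(0, 0), 6))) = Add(-483, Mul(-1, Add(0, 6))) = Add(-483, Mul(-1, 6)) = Add(-483, -6) = -489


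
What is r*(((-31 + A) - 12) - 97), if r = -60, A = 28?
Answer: 6720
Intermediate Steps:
r*(((-31 + A) - 12) - 97) = -60*(((-31 + 28) - 12) - 97) = -60*((-3 - 12) - 97) = -60*(-15 - 97) = -60*(-112) = 6720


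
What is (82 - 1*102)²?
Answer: 400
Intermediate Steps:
(82 - 1*102)² = (82 - 102)² = (-20)² = 400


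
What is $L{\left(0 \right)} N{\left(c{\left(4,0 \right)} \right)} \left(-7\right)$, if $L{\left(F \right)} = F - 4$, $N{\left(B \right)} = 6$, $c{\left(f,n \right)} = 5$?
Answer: $168$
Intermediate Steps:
$L{\left(F \right)} = -4 + F$ ($L{\left(F \right)} = F - 4 = -4 + F$)
$L{\left(0 \right)} N{\left(c{\left(4,0 \right)} \right)} \left(-7\right) = \left(-4 + 0\right) 6 \left(-7\right) = \left(-4\right) 6 \left(-7\right) = \left(-24\right) \left(-7\right) = 168$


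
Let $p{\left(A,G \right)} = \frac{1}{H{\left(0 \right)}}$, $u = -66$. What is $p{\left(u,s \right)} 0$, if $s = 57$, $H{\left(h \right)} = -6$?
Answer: $0$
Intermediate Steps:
$p{\left(A,G \right)} = - \frac{1}{6}$ ($p{\left(A,G \right)} = \frac{1}{-6} = - \frac{1}{6}$)
$p{\left(u,s \right)} 0 = \left(- \frac{1}{6}\right) 0 = 0$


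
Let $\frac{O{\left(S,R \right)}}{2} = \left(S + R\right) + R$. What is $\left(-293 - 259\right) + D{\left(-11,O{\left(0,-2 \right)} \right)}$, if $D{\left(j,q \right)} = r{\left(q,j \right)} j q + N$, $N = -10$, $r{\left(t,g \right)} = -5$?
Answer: $-1002$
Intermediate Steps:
$O{\left(S,R \right)} = 2 S + 4 R$ ($O{\left(S,R \right)} = 2 \left(\left(S + R\right) + R\right) = 2 \left(\left(R + S\right) + R\right) = 2 \left(S + 2 R\right) = 2 S + 4 R$)
$D{\left(j,q \right)} = -10 - 5 j q$ ($D{\left(j,q \right)} = - 5 j q - 10 = -10 - 5 j q$)
$\left(-293 - 259\right) + D{\left(-11,O{\left(0,-2 \right)} \right)} = \left(-293 - 259\right) - \left(10 - 55 \left(2 \cdot 0 + 4 \left(-2\right)\right)\right) = -552 - \left(10 - 55 \left(0 - 8\right)\right) = -552 - \left(10 - -440\right) = -552 - 450 = -1002$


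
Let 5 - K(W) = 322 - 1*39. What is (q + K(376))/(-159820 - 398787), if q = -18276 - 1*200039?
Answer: 218593/558607 ≈ 0.39132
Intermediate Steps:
K(W) = -278 (K(W) = 5 - (322 - 1*39) = 5 - (322 - 39) = 5 - 1*283 = 5 - 283 = -278)
q = -218315 (q = -18276 - 200039 = -218315)
(q + K(376))/(-159820 - 398787) = (-218315 - 278)/(-159820 - 398787) = -218593/(-558607) = -218593*(-1/558607) = 218593/558607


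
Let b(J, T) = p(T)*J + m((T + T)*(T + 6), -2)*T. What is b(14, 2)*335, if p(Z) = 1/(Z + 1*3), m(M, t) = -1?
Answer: 268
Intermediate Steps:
p(Z) = 1/(3 + Z) (p(Z) = 1/(Z + 3) = 1/(3 + Z))
b(J, T) = -T + J/(3 + T) (b(J, T) = J/(3 + T) - T = -T + J/(3 + T))
b(14, 2)*335 = ((14 - 1*2*(3 + 2))/(3 + 2))*335 = ((14 - 1*2*5)/5)*335 = ((14 - 10)/5)*335 = ((⅕)*4)*335 = (⅘)*335 = 268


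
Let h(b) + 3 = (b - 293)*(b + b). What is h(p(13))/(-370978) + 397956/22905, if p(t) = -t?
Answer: 49150252501/2832417030 ≈ 17.353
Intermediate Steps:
h(b) = -3 + 2*b*(-293 + b) (h(b) = -3 + (b - 293)*(b + b) = -3 + (-293 + b)*(2*b) = -3 + 2*b*(-293 + b))
h(p(13))/(-370978) + 397956/22905 = (-3 - (-586)*13 + 2*(-1*13)²)/(-370978) + 397956/22905 = (-3 - 586*(-13) + 2*(-13)²)*(-1/370978) + 397956*(1/22905) = (-3 + 7618 + 2*169)*(-1/370978) + 132652/7635 = (-3 + 7618 + 338)*(-1/370978) + 132652/7635 = 7953*(-1/370978) + 132652/7635 = -7953/370978 + 132652/7635 = 49150252501/2832417030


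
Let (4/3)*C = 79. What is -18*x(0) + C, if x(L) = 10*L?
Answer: 237/4 ≈ 59.250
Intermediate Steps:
C = 237/4 (C = (¾)*79 = 237/4 ≈ 59.250)
-18*x(0) + C = -180*0 + 237/4 = -18*0 + 237/4 = 0 + 237/4 = 237/4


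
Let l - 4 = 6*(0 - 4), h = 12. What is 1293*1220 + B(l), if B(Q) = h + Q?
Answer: 1577452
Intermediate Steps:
l = -20 (l = 4 + 6*(0 - 4) = 4 + 6*(-4) = 4 - 24 = -20)
B(Q) = 12 + Q
1293*1220 + B(l) = 1293*1220 + (12 - 20) = 1577460 - 8 = 1577452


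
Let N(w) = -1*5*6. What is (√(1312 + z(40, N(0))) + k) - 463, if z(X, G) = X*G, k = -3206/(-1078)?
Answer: -35422/77 + 4*√7 ≈ -449.44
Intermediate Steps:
N(w) = -30 (N(w) = -5*6 = -30)
k = 229/77 (k = -3206*(-1/1078) = 229/77 ≈ 2.9740)
z(X, G) = G*X
(√(1312 + z(40, N(0))) + k) - 463 = (√(1312 - 30*40) + 229/77) - 463 = (√(1312 - 1200) + 229/77) - 463 = (√112 + 229/77) - 463 = (4*√7 + 229/77) - 463 = (229/77 + 4*√7) - 463 = -35422/77 + 4*√7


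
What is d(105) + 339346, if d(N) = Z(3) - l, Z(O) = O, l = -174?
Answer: 339523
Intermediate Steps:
d(N) = 177 (d(N) = 3 - 1*(-174) = 3 + 174 = 177)
d(105) + 339346 = 177 + 339346 = 339523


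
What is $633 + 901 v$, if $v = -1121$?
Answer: $-1009388$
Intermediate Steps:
$633 + 901 v = 633 + 901 \left(-1121\right) = 633 - 1010021 = -1009388$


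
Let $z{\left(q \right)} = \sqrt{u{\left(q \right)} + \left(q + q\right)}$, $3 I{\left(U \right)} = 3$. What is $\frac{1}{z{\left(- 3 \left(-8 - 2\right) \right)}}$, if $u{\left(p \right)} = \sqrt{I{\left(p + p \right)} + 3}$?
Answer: $\frac{\sqrt{62}}{62} \approx 0.127$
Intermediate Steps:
$I{\left(U \right)} = 1$ ($I{\left(U \right)} = \frac{1}{3} \cdot 3 = 1$)
$u{\left(p \right)} = 2$ ($u{\left(p \right)} = \sqrt{1 + 3} = \sqrt{4} = 2$)
$z{\left(q \right)} = \sqrt{2 + 2 q}$ ($z{\left(q \right)} = \sqrt{2 + \left(q + q\right)} = \sqrt{2 + 2 q}$)
$\frac{1}{z{\left(- 3 \left(-8 - 2\right) \right)}} = \frac{1}{\sqrt{2 + 2 \left(- 3 \left(-8 - 2\right)\right)}} = \frac{1}{\sqrt{2 + 2 \left(\left(-3\right) \left(-10\right)\right)}} = \frac{1}{\sqrt{2 + 2 \cdot 30}} = \frac{1}{\sqrt{2 + 60}} = \frac{1}{\sqrt{62}} = \frac{\sqrt{62}}{62}$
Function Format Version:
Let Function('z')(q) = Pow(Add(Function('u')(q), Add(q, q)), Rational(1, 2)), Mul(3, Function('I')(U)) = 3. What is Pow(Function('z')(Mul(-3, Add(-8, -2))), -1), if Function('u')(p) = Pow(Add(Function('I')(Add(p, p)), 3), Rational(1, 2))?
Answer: Mul(Rational(1, 62), Pow(62, Rational(1, 2))) ≈ 0.12700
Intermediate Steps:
Function('I')(U) = 1 (Function('I')(U) = Mul(Rational(1, 3), 3) = 1)
Function('u')(p) = 2 (Function('u')(p) = Pow(Add(1, 3), Rational(1, 2)) = Pow(4, Rational(1, 2)) = 2)
Function('z')(q) = Pow(Add(2, Mul(2, q)), Rational(1, 2)) (Function('z')(q) = Pow(Add(2, Add(q, q)), Rational(1, 2)) = Pow(Add(2, Mul(2, q)), Rational(1, 2)))
Pow(Function('z')(Mul(-3, Add(-8, -2))), -1) = Pow(Pow(Add(2, Mul(2, Mul(-3, Add(-8, -2)))), Rational(1, 2)), -1) = Pow(Pow(Add(2, Mul(2, Mul(-3, -10))), Rational(1, 2)), -1) = Pow(Pow(Add(2, Mul(2, 30)), Rational(1, 2)), -1) = Pow(Pow(Add(2, 60), Rational(1, 2)), -1) = Pow(Pow(62, Rational(1, 2)), -1) = Mul(Rational(1, 62), Pow(62, Rational(1, 2)))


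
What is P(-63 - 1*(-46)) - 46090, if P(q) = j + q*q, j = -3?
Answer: -45804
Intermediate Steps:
P(q) = -3 + q² (P(q) = -3 + q*q = -3 + q²)
P(-63 - 1*(-46)) - 46090 = (-3 + (-63 - 1*(-46))²) - 46090 = (-3 + (-63 + 46)²) - 46090 = (-3 + (-17)²) - 46090 = (-3 + 289) - 46090 = 286 - 46090 = -45804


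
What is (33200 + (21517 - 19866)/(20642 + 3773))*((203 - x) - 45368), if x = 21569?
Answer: -54093222429834/24415 ≈ -2.2156e+9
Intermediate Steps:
(33200 + (21517 - 19866)/(20642 + 3773))*((203 - x) - 45368) = (33200 + (21517 - 19866)/(20642 + 3773))*((203 - 1*21569) - 45368) = (33200 + 1651/24415)*((203 - 21569) - 45368) = (33200 + 1651*(1/24415))*(-21366 - 45368) = (33200 + 1651/24415)*(-66734) = (810579651/24415)*(-66734) = -54093222429834/24415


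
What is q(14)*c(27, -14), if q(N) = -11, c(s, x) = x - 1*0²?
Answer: 154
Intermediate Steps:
c(s, x) = x (c(s, x) = x - 1*0 = x + 0 = x)
q(14)*c(27, -14) = -11*(-14) = 154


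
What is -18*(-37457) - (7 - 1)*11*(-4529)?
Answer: 973140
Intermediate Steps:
-18*(-37457) - (7 - 1)*11*(-4529) = 674226 - 6*11*(-4529) = 674226 - 66*(-4529) = 674226 - 1*(-298914) = 674226 + 298914 = 973140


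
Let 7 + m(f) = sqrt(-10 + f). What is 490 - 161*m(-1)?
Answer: 1617 - 161*I*sqrt(11) ≈ 1617.0 - 533.98*I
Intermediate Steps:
m(f) = -7 + sqrt(-10 + f)
490 - 161*m(-1) = 490 - 161*(-7 + sqrt(-10 - 1)) = 490 - 161*(-7 + sqrt(-11)) = 490 - 161*(-7 + I*sqrt(11)) = 490 + (1127 - 161*I*sqrt(11)) = 1617 - 161*I*sqrt(11)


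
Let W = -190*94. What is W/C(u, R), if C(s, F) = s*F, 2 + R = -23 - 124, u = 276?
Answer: 4465/10281 ≈ 0.43430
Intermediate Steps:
R = -149 (R = -2 + (-23 - 124) = -2 - 147 = -149)
C(s, F) = F*s
W = -17860
W/C(u, R) = -17860/((-149*276)) = -17860/(-41124) = -17860*(-1/41124) = 4465/10281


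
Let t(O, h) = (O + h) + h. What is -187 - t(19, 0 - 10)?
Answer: -186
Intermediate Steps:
t(O, h) = O + 2*h
-187 - t(19, 0 - 10) = -187 - (19 + 2*(0 - 10)) = -187 - (19 + 2*(-10)) = -187 - (19 - 20) = -187 - 1*(-1) = -187 + 1 = -186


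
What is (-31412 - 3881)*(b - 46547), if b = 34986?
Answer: 408022373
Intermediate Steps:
(-31412 - 3881)*(b - 46547) = (-31412 - 3881)*(34986 - 46547) = -35293*(-11561) = 408022373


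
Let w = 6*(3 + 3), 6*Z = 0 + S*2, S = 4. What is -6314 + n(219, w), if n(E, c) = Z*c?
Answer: -6266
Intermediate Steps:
Z = 4/3 (Z = (0 + 4*2)/6 = (0 + 8)/6 = (1/6)*8 = 4/3 ≈ 1.3333)
w = 36 (w = 6*6 = 36)
n(E, c) = 4*c/3
-6314 + n(219, w) = -6314 + (4/3)*36 = -6314 + 48 = -6266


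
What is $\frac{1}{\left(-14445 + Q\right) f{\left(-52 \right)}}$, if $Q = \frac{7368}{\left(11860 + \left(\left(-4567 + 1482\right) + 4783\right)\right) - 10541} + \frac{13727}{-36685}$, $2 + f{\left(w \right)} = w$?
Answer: $\frac{110678645}{86320303900416} \approx 1.2822 \cdot 10^{-6}$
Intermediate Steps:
$f{\left(w \right)} = -2 + w$
$Q = \frac{228880721}{110678645}$ ($Q = \frac{7368}{\left(11860 + \left(-3085 + 4783\right)\right) - 10541} + 13727 \left(- \frac{1}{36685}\right) = \frac{7368}{\left(11860 + 1698\right) - 10541} - \frac{13727}{36685} = \frac{7368}{13558 - 10541} - \frac{13727}{36685} = \frac{7368}{3017} - \frac{13727}{36685} = \frac{228880721}{110678645} \approx 2.068$)
$\frac{1}{\left(-14445 + Q\right) f{\left(-52 \right)}} = \frac{1}{\left(-14445 + \frac{228880721}{110678645}\right) \left(-2 - 52\right)} = \frac{1}{\left(- \frac{1598524146304}{110678645}\right) \left(-54\right)} = \left(- \frac{110678645}{1598524146304}\right) \left(- \frac{1}{54}\right) = \frac{110678645}{86320303900416}$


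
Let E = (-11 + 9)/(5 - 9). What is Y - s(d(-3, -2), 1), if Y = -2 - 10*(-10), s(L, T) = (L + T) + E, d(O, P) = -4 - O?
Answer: 195/2 ≈ 97.500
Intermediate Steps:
E = ½ (E = -2/(-4) = -2*(-¼) = ½ ≈ 0.50000)
s(L, T) = ½ + L + T (s(L, T) = (L + T) + ½ = ½ + L + T)
Y = 98 (Y = -2 + 100 = 98)
Y - s(d(-3, -2), 1) = 98 - (½ + (-4 - 1*(-3)) + 1) = 98 - (½ + (-4 + 3) + 1) = 98 - (½ - 1 + 1) = 98 - 1*½ = 98 - ½ = 195/2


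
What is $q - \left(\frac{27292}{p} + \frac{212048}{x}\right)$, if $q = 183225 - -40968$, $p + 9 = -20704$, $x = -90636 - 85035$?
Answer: $\frac{815774297285795}{3638673423} \approx 2.242 \cdot 10^{5}$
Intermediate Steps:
$x = -175671$
$p = -20713$ ($p = -9 - 20704 = -20713$)
$q = 224193$ ($q = 183225 + 40968 = 224193$)
$q - \left(\frac{27292}{p} + \frac{212048}{x}\right) = 224193 - \left(\frac{27292}{-20713} + \frac{212048}{-175671}\right) = 224193 - \left(27292 \left(- \frac{1}{20713}\right) + 212048 \left(- \frac{1}{175671}\right)\right) = 224193 - \left(- \frac{27292}{20713} - \frac{212048}{175671}\right) = 224193 - - \frac{9186563156}{3638673423} = 224193 + \frac{9186563156}{3638673423} = \frac{815774297285795}{3638673423}$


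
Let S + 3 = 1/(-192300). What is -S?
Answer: 576901/192300 ≈ 3.0000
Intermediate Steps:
S = -576901/192300 (S = -3 + 1/(-192300) = -3 - 1/192300 = -576901/192300 ≈ -3.0000)
-S = -1*(-576901/192300) = 576901/192300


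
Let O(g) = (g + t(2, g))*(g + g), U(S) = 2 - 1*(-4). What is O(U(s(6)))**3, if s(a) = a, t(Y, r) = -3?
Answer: 46656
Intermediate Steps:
U(S) = 6 (U(S) = 2 + 4 = 6)
O(g) = 2*g*(-3 + g) (O(g) = (g - 3)*(g + g) = (-3 + g)*(2*g) = 2*g*(-3 + g))
O(U(s(6)))**3 = (2*6*(-3 + 6))**3 = (2*6*3)**3 = 36**3 = 46656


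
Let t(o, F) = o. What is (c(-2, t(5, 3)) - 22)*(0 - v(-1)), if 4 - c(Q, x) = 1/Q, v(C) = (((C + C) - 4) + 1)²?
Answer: 875/2 ≈ 437.50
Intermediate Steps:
v(C) = (-3 + 2*C)² (v(C) = ((2*C - 4) + 1)² = ((-4 + 2*C) + 1)² = (-3 + 2*C)²)
c(Q, x) = 4 - 1/Q
(c(-2, t(5, 3)) - 22)*(0 - v(-1)) = ((4 - 1/(-2)) - 22)*(0 - (-3 + 2*(-1))²) = ((4 - 1*(-½)) - 22)*(0 - (-3 - 2)²) = ((4 + ½) - 22)*(0 - 1*(-5)²) = (9/2 - 22)*(0 - 1*25) = -35*(0 - 25)/2 = -35/2*(-25) = 875/2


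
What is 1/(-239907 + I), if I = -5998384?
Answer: -1/6238291 ≈ -1.6030e-7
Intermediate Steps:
1/(-239907 + I) = 1/(-239907 - 5998384) = 1/(-6238291) = -1/6238291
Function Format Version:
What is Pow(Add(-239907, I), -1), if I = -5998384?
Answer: Rational(-1, 6238291) ≈ -1.6030e-7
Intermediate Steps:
Pow(Add(-239907, I), -1) = Pow(Add(-239907, -5998384), -1) = Pow(-6238291, -1) = Rational(-1, 6238291)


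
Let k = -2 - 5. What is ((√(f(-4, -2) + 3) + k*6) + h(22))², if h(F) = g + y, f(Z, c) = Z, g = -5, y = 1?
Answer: (46 - I)² ≈ 2115.0 - 92.0*I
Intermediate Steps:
h(F) = -4 (h(F) = -5 + 1 = -4)
k = -7
((√(f(-4, -2) + 3) + k*6) + h(22))² = ((√(-4 + 3) - 7*6) - 4)² = ((√(-1) - 42) - 4)² = ((I - 42) - 4)² = ((-42 + I) - 4)² = (-46 + I)²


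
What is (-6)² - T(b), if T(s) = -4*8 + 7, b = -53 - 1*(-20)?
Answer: 61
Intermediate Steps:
b = -33 (b = -53 + 20 = -33)
T(s) = -25 (T(s) = -32 + 7 = -25)
(-6)² - T(b) = (-6)² - 1*(-25) = 36 + 25 = 61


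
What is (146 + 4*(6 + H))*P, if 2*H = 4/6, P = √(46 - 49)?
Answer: 514*I*√3/3 ≈ 296.76*I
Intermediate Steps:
P = I*√3 (P = √(-3) = I*√3 ≈ 1.732*I)
H = ⅓ (H = (4/6)/2 = (4*(⅙))/2 = (½)*(⅔) = ⅓ ≈ 0.33333)
(146 + 4*(6 + H))*P = (146 + 4*(6 + ⅓))*(I*√3) = (146 + 4*(19/3))*(I*√3) = (146 + 76/3)*(I*√3) = 514*(I*√3)/3 = 514*I*√3/3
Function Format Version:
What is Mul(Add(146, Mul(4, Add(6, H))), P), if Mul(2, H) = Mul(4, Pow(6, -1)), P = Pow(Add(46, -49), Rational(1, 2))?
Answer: Mul(Rational(514, 3), I, Pow(3, Rational(1, 2))) ≈ Mul(296.76, I)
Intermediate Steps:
P = Mul(I, Pow(3, Rational(1, 2))) (P = Pow(-3, Rational(1, 2)) = Mul(I, Pow(3, Rational(1, 2))) ≈ Mul(1.7320, I))
H = Rational(1, 3) (H = Mul(Rational(1, 2), Mul(4, Pow(6, -1))) = Mul(Rational(1, 2), Mul(4, Rational(1, 6))) = Mul(Rational(1, 2), Rational(2, 3)) = Rational(1, 3) ≈ 0.33333)
Mul(Add(146, Mul(4, Add(6, H))), P) = Mul(Add(146, Mul(4, Add(6, Rational(1, 3)))), Mul(I, Pow(3, Rational(1, 2)))) = Mul(Add(146, Mul(4, Rational(19, 3))), Mul(I, Pow(3, Rational(1, 2)))) = Mul(Add(146, Rational(76, 3)), Mul(I, Pow(3, Rational(1, 2)))) = Mul(Rational(514, 3), Mul(I, Pow(3, Rational(1, 2)))) = Mul(Rational(514, 3), I, Pow(3, Rational(1, 2)))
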